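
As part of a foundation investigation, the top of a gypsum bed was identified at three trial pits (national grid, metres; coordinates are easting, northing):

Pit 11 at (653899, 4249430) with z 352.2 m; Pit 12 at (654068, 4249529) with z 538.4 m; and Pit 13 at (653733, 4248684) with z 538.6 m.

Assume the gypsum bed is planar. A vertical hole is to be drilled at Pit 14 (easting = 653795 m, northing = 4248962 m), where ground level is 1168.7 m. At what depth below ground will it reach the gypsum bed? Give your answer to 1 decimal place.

Let the plane be z = a·easting + b·northing + c.
Pit 12−Pit 11: 169a + 99b = 186.2;  Pit 13−Pit 11: −166a − 746b = 186.4.
Solving gives a = 1.435231667, b = −0.569233856.
Then c = 352.2 − a·653899 − b·4249430 = 1480775.07.
At (653795, 4248962): z_contact = 938347.29 − 2418653.02 + 1480775.07 = 469.34 m.
Depth below ground = 1168.7 − 469.34 = 699.4 m.

699.4 m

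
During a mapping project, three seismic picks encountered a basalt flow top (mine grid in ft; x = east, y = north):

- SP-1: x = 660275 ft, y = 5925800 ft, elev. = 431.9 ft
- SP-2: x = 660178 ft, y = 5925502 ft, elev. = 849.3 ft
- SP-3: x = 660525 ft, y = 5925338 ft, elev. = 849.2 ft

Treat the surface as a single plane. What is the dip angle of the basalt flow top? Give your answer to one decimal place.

Two edge vectors: SP-1→SP-2 = (-97, -298, 417.4), SP-1→SP-3 = (250, -462, 417.3).
Normal n = (SP-1→SP-2) × (SP-1→SP-3) = (68483.4, 144828.1, 119314).
So ∂z/∂x = −n_x/n_z = −0.57398 and ∂z/∂y = −n_y/n_z = −1.21384.
Gradient magnitude |∇z| = √(a² + b²) = √(0.32945 + 1.47341) = 1.34270.
True dip = arctan(1.34270) = 53.3°, dipping toward NNE (azimuth ≈ 025°).

53.3°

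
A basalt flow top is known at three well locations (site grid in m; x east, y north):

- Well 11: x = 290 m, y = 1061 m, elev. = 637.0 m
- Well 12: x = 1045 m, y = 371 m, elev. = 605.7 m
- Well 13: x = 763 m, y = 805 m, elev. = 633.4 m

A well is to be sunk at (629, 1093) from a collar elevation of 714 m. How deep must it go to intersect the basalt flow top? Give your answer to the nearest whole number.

Two edge vectors: Well 11→Well 12 = (755, -690, -31.3), Well 11→Well 13 = (473, -256, -3.6).
Normal n = (Well 11→Well 12) × (Well 11→Well 13) = (-5528.8, -12086.9, 133090).
So ∂z/∂x = −n_x/n_z = 0.04154 and ∂z/∂y = −n_y/n_z = 0.09082.
Intercept c from Well 11: 637 − 12.05 − 96.36 = 528.60.
At (629, 1093): z_contact = 26.1 + 99.3 + 528.60 = 654.0 m.
Depth below ground = 714 − 654.0 = 60 m.

60 m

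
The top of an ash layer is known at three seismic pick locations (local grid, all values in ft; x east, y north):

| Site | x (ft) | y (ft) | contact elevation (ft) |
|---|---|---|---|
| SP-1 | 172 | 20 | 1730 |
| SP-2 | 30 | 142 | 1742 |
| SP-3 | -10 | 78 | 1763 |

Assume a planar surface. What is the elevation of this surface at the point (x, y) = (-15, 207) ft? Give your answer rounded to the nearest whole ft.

Two edge vectors: SP-1→SP-2 = (-142, 122, 12), SP-1→SP-3 = (-182, 58, 33).
Normal n = (SP-1→SP-2) × (SP-1→SP-3) = (3330, 2502, 13968).
So ∂z/∂x = −n_x/n_z = −0.23840 and ∂z/∂y = −n_y/n_z = −0.17912.
Intercept c from SP-1: 1730 + 41.01 + 3.58 = 1774.59.
At (-15, 207): z = 3.6 − 37.1 + 1774.59 = 1741.1 ft.

1741 ft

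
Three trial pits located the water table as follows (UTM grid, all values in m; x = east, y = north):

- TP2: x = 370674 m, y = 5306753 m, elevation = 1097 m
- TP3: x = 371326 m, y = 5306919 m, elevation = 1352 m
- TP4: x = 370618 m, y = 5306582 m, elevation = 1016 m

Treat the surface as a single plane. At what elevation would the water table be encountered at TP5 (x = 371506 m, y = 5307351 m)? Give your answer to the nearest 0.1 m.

1568.0 m

Let the plane be z = a·x + b·y + c.
TP3−TP2: 652a + 166b = 255;  TP4−TP2: −56a − 171b = −81.
Solving gives a = 0.295109398, b = 0.377040197.
Then c = 1097 − a·370674 − b·5306753 = −2109151.58.
At (371506, 5307351): z = 109634.9 + 2001084.7 − 2109151.58 = 1568.0 m.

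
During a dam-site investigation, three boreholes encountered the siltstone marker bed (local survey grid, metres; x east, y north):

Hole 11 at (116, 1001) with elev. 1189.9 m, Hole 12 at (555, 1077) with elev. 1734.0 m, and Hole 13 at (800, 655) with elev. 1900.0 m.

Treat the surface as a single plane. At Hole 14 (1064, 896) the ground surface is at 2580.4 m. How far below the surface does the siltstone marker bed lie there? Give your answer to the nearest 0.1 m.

295.3 m

Let the plane be z = a·x + b·y + c.
Hole 12−Hole 11: 439a + 76b = 544.1;  Hole 13−Hole 11: 684a − 346b = 710.1.
Solving gives a = 1.188094, b = 0.296405.
Then c = 1189.9 − a·116 − b·1001 = 755.38.
At (1064, 896): z_contact = 1264.13 + 265.58 + 755.38 = 2285.09 m.
Depth below ground = 2580.4 − 2285.09 = 295.3 m.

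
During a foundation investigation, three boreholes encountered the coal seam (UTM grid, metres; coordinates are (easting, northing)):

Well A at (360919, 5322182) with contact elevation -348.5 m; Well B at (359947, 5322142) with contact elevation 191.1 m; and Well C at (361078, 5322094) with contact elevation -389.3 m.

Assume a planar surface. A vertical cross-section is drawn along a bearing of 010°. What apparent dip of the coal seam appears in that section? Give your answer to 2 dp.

Two edge vectors: Well A→Well B = (-972, -40, 539.6), Well A→Well C = (159, -88, -40.8).
Normal n = (Well A→Well B) × (Well A→Well C) = (49116.8, 46138.8, 91896).
So ∂z/∂E = −n_x/n_z = −0.53448 and ∂z/∂N = −n_y/n_z = −0.50208.
Unit vector along 010° is (sin 10°, cos 10°) = (0.1736, 0.9848).
Slope in that direction = a·(0.1736) + b·(0.9848) = −0.58726.
Apparent dip = arctan|0.58726| = 30.42° (true dip is 36.3°, so apparent ≤ true as expected).

30.42°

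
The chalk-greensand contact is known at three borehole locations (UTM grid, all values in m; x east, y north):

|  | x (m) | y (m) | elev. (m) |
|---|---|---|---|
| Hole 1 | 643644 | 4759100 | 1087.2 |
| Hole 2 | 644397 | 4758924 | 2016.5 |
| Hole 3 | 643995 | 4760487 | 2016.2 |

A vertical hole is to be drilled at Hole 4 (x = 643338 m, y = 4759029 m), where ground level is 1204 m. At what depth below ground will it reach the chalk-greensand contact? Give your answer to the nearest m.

543 m

Two edge vectors: Hole 1→Hole 2 = (753, -176, 929.3), Hole 1→Hole 3 = (351, 1387, 929).
Normal n = (Hole 1→Hole 2) × (Hole 1→Hole 3) = (-1452443.1, -373352.7, 1106187).
So ∂z/∂x = −n_x/n_z = 1.31301769 and ∂z/∂y = −n_y/n_z = 0.33751319.
Intercept c from Hole 1: 1087.2 − 845115.96 − 1606259.01 = −2450287.77.
At (643338, 4759029): z_contact = 844714.2 + 1606235.0 − 2450287.77 = 661.5 m.
Depth below ground = 1204 − 661.5 = 543 m.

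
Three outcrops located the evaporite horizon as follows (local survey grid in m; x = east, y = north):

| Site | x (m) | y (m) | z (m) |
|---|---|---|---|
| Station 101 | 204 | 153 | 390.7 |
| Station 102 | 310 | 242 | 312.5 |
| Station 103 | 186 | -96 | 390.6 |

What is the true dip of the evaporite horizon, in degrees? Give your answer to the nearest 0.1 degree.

Two edge vectors: Station 101→Station 102 = (106, 89, -78.2), Station 101→Station 103 = (-18, -249, -0.1).
Normal n = (Station 101→Station 102) × (Station 101→Station 103) = (-19480.7, 1418.2, -24792).
So ∂z/∂x = −n_x/n_z = −0.78577 and ∂z/∂y = −n_y/n_z = 0.05720.
Gradient magnitude |∇z| = √(a² + b²) = √(0.61743 + 0.00327) = 0.78785.
True dip = arctan(0.78785) = 38.2°, dipping toward E (azimuth ≈ 094°).

38.2°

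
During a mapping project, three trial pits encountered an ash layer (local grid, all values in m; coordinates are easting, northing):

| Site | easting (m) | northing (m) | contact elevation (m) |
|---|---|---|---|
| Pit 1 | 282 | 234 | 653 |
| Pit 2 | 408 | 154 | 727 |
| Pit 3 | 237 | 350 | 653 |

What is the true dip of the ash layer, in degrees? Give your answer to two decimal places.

Let the plane be z = a·easting + b·northing + c.
Pit 2−Pit 1: 126a − 80b = 74;  Pit 3−Pit 1: −45a + 116b = 0.
Solving gives a = 0.77923, b = 0.30229.
Gradient magnitude |∇z| = √(a² + b²) = √(0.60720 + 0.09138) = 0.83581.
True dip = arctan(0.83581) = 39.89°, dipping toward WSW (azimuth ≈ 249°).

39.89°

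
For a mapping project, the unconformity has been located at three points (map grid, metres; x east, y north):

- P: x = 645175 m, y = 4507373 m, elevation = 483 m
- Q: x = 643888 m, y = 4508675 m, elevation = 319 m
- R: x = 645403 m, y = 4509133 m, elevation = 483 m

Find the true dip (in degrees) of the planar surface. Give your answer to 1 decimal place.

Two edge vectors: P→Q = (-1287, 1302, -164), P→R = (228, 1760, 0).
Normal n = (P→Q) × (P→R) = (288640, -37392, -2561976).
So ∂z/∂x = −n_x/n_z = 0.11266 and ∂z/∂y = −n_y/n_z = −0.01459.
Gradient magnitude |∇z| = √(a² + b²) = √(0.01269 + 0.00021) = 0.11360.
True dip = arctan(0.11360) = 6.5°, dipping toward W (azimuth ≈ 277°).

6.5°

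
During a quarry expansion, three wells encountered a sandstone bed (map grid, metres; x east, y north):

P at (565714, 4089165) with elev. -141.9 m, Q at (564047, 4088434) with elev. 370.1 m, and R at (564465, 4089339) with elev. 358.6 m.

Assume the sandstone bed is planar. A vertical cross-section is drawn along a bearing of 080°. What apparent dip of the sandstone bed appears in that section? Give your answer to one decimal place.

19.0°

Two edge vectors: P→Q = (-1667, -731, 512), P→R = (-1249, 174, 500.5).
Normal n = (P→Q) × (P→R) = (-454953.5, 194845.5, -1203077).
So ∂z/∂x = −n_x/n_z = −0.37816 and ∂z/∂y = −n_y/n_z = 0.16196.
Unit vector along 080° is (sin 80°, cos 80°) = (0.9848, 0.1736).
Slope in that direction = a·(0.9848) + b·(0.1736) = −0.34429.
Apparent dip = arctan|0.34429| = 19.0° (true dip is 22.4°, so apparent ≤ true as expected).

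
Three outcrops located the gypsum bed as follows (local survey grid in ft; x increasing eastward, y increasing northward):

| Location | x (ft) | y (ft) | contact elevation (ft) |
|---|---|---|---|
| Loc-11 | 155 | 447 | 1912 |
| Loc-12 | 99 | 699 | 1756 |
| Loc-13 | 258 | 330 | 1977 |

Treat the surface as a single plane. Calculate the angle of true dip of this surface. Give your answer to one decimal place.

32.9°

Let the plane be z = a·x + b·y + c.
Loc-12−Loc-11: −56a + 252b = −156;  Loc-13−Loc-11: 103a − 117b = 65.
Solving gives a = −0.09647, b = −0.64049.
Gradient magnitude |∇z| = √(a² + b²) = √(0.00931 + 0.41022) = 0.64771.
True dip = arctan(0.64771) = 32.9°, dipping toward N (azimuth ≈ 009°).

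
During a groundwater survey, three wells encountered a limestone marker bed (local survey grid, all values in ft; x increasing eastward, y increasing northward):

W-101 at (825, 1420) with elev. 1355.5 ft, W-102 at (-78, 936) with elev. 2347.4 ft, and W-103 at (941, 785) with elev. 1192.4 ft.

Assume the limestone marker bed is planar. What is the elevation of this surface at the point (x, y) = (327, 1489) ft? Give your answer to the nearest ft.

Let the plane be z = a·x + b·y + c.
W-102−W-101: −903a − 484b = 991.9;  W-103−W-101: 116a − 635b = −163.1.
Solving gives a = −1.12588, b = 0.05118.
Then c = 1355.5 − a·825 − b·1420 = 2211.68.
At (327, 1489): z = −368.2 + 76.2 + 2211.68 = 1919.7 ft.

1920 ft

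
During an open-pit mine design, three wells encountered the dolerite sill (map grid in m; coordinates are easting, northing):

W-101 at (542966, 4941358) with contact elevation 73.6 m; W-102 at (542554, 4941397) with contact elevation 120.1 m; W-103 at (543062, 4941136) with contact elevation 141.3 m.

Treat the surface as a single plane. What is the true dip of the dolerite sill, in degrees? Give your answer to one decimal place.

Let the plane be z = a·easting + b·northing + c.
W-102−W-101: −412a + 39b = 46.5;  W-103−W-101: 96a − 222b = 67.7.
Solving gives a = −0.14778, b = −0.36886.
Gradient magnitude |∇z| = √(a² + b²) = √(0.02184 + 0.13606) = 0.39736.
True dip = arctan(0.39736) = 21.7°, dipping toward NNE (azimuth ≈ 022°).

21.7°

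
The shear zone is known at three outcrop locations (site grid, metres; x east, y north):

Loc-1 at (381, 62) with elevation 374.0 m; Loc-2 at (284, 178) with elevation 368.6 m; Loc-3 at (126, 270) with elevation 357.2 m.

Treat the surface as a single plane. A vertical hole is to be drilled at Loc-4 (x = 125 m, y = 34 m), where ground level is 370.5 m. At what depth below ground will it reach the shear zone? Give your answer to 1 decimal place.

Let the plane be z = a·x + b·y + c.
Loc-2−Loc-1: −97a + 116b = −5.4;  Loc-3−Loc-1: −255a + 208b = −16.8.
Solving gives a = 0.08779, b = 0.02686.
Then c = 374 − a·381 − b·62 = 338.89.
At (125, 34): z_contact = 10.97 + 0.91 + 338.89 = 350.77 m.
Depth below ground = 370.5 − 350.77 = 19.7 m.

19.7 m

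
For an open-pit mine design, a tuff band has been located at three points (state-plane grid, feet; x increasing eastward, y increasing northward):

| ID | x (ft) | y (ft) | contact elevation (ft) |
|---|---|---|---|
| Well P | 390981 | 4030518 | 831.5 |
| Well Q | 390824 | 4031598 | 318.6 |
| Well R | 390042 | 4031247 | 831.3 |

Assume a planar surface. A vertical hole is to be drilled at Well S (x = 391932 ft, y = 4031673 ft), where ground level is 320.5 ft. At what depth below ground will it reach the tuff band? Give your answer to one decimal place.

502.3 ft

Two edge vectors: Well P→Well Q = (-157, 1080, -512.9), Well P→Well R = (-939, 729, -0.2).
Normal n = (Well P→Well Q) × (Well P→Well R) = (373688.1, 481581.7, 899667).
So ∂z/∂x = −n_x/n_z = −0.415362684 and ∂z/∂y = −n_y/n_z = −0.535288835.
Intercept c from Well P: 831.5 + 162398.92 + 2157491.28 = 2320721.70.
At (391932, 4031673): z_contact = −162793.93 − 2158109.54 + 2320721.70 = -181.77 ft.
Depth below ground = 320.5 − (-181.77) = 502.3 ft.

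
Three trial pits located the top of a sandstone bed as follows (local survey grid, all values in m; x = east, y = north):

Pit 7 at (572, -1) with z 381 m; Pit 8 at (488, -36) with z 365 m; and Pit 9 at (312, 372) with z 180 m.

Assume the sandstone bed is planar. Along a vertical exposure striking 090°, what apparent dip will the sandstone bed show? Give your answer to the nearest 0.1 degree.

Let the plane be z = a·x + b·y + c.
Pit 8−Pit 7: −84a − 35b = −16;  Pit 9−Pit 7: −260a + 373b = −201.
Solving gives a = 0.32160, b = −0.31470.
Unit vector along 090° is (sin 90°, cos 90°) = (1.0000, 0.0000).
Slope in that direction = a·(1.0000) + b·(0.0000) = 0.32160.
Apparent dip = arctan|0.32160| = 17.8° (true dip is 24.2°, so apparent ≤ true as expected).

17.8°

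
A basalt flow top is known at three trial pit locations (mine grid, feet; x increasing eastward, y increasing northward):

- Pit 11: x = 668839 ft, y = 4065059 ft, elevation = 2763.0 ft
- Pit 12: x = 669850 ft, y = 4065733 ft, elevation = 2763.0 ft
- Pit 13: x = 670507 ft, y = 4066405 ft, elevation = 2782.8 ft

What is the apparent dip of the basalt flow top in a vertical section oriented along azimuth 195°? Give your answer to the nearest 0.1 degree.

Two edge vectors: Pit 11→Pit 12 = (1011, 674, 0), Pit 11→Pit 13 = (1668, 1346, 19.8).
Normal n = (Pit 11→Pit 12) × (Pit 11→Pit 13) = (13345.2, -20017.8, 236574).
So ∂z/∂x = −n_x/n_z = −0.05641 and ∂z/∂y = −n_y/n_z = 0.08462.
Unit vector along 195° is (sin 195°, cos 195°) = (-0.2588, -0.9659).
Slope in that direction = a·(-0.2588) + b·(-0.9659) = −0.06713.
Apparent dip = arctan|0.06713| = 3.8° (true dip is 5.8°, so apparent ≤ true as expected).

3.8°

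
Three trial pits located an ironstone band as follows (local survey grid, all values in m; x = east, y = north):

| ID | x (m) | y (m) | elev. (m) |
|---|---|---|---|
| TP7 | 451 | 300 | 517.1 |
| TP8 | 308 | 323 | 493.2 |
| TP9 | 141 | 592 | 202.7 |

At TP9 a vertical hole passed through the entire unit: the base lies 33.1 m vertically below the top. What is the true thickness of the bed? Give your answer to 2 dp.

Two edge vectors: TP7→TP8 = (-143, 23, -23.9), TP7→TP9 = (-310, 292, -314.4).
Normal n = (TP7→TP8) × (TP7→TP9) = (-252.4, -37550.2, -34626).
So ∂z/∂x = −n_x/n_z = −0.00729 and ∂z/∂y = −n_y/n_z = −1.08445.
|∇z| = √(a²+b²) = 1.08448, so dip δ = arctan(1.08448) = 47.32°.
True thickness = vertical thickness × cos δ = 33.1 × cos 47.32° = 22.44 m.

22.44 m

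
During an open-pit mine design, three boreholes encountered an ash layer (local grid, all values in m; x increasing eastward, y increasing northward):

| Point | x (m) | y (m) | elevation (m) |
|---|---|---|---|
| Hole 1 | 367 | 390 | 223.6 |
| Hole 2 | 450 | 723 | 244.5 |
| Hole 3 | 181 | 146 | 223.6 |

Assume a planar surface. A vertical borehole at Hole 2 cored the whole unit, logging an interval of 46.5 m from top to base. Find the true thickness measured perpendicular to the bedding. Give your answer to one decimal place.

46.0 m

Two edge vectors: Hole 1→Hole 2 = (83, 333, 20.9), Hole 1→Hole 3 = (-186, -244, 0).
Normal n = (Hole 1→Hole 2) × (Hole 1→Hole 3) = (5099.6, -3887.4, 41686).
So ∂z/∂x = −n_x/n_z = −0.12233 and ∂z/∂y = −n_y/n_z = 0.09325.
|∇z| = √(a²+b²) = 0.15382, so dip δ = arctan(0.15382) = 8.74°.
True thickness = vertical thickness × cos δ = 46.5 × cos 8.74° = 46.0 m.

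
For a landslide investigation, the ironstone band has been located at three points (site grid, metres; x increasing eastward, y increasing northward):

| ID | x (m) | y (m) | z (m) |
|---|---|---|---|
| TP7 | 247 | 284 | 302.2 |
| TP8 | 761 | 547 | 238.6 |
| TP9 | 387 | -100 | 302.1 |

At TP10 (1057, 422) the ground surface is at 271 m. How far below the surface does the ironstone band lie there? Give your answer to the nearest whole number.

59 m

Two edge vectors: TP7→TP8 = (514, 263, -63.6), TP7→TP9 = (140, -384, -0.1).
Normal n = (TP7→TP8) × (TP7→TP9) = (-24448.7, -8852.6, -234196).
So ∂z/∂x = −n_x/n_z = −0.10439 and ∂z/∂y = −n_y/n_z = −0.03780.
Intercept c from TP7: 302.2 + 25.79 + 10.74 = 338.72.
At (1057, 422): z_contact = −110.3 − 16.0 + 338.72 = 212.4 m.
Depth below ground = 271 − 212.4 = 59 m.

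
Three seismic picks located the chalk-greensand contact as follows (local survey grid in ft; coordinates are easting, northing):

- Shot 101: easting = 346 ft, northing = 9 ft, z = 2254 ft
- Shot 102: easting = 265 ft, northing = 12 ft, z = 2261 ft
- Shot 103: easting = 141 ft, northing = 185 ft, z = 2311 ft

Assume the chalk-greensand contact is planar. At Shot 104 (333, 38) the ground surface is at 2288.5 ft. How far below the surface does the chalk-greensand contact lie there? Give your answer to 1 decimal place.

Let the plane be z = a·easting + b·northing + c.
Shot 102−Shot 101: −81a + 3b = 7;  Shot 103−Shot 101: −205a + 176b = 57.
Solving gives a = −0.07778, b = 0.23327.
Then c = 2254 − a·346 − b·9 = 2278.81.
At (333, 38): z_contact = −25.90 + 8.86 + 2278.81 = 2261.78 ft.
Depth below ground = 2288.5 − 2261.78 = 26.7 ft.

26.7 ft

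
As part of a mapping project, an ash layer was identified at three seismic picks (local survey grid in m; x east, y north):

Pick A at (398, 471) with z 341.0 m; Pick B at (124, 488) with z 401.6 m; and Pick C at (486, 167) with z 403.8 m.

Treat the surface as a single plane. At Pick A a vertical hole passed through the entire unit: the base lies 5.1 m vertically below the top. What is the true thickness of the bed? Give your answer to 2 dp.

Let the plane be z = a·x + b·y + c.
Pick B−Pick A: −274a + 17b = 60.6;  Pick C−Pick A: 88a − 304b = 62.8.
Solving gives a = −0.23826, b = −0.27555.
|∇z| = √(a²+b²) = 0.36428, so dip δ = arctan(0.36428) = 20.02°.
True thickness = vertical thickness × cos δ = 5.1 × cos 20.02° = 4.79 m.

4.79 m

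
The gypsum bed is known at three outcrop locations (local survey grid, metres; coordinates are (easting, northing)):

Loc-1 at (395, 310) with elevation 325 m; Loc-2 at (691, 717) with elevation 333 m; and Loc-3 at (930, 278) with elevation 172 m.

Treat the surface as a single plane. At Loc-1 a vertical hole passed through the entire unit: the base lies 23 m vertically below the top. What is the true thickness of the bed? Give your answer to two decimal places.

Let the plane be z = a·E + b·N + c.
Loc-2−Loc-1: 296a + 407b = 8;  Loc-3−Loc-1: 535a − 32b = −153.
Solving gives a = −0.27293, b = 0.21815.
|∇z| = √(a²+b²) = 0.34940, so dip δ = arctan(0.34940) = 19.26°.
True thickness = vertical thickness × cos δ = 23 × cos 19.26° = 21.71 m.

21.71 m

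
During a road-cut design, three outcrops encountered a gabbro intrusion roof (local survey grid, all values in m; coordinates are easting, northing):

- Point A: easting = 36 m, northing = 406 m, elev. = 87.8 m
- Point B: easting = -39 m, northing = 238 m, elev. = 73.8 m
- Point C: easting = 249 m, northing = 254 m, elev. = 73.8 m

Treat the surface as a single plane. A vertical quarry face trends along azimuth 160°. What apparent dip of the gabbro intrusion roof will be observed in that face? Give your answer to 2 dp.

Let the plane be z = a·easting + b·northing + c.
Point B−Point A: −75a − 168b = −14;  Point C−Point A: 213a − 152b = −14.
Solving gives a = −0.00475, b = 0.08545.
Unit vector along 160° is (sin 160°, cos 160°) = (0.3420, -0.9397).
Slope in that direction = a·(0.3420) + b·(-0.9397) = −0.08192.
Apparent dip = arctan|0.08192| = 4.68° (true dip is 4.9°, so apparent ≤ true as expected).

4.68°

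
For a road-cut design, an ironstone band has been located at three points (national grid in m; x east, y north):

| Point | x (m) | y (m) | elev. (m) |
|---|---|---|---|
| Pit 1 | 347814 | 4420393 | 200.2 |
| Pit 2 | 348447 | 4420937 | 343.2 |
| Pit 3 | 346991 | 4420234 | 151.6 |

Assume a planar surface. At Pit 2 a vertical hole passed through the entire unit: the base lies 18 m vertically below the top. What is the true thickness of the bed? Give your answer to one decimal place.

Two edge vectors: Pit 1→Pit 2 = (633, 544, 143), Pit 1→Pit 3 = (-823, -159, -48.6).
Normal n = (Pit 1→Pit 2) × (Pit 1→Pit 3) = (-3701.4, -86925.2, 347065).
So ∂z/∂x = −n_x/n_z = 0.01066 and ∂z/∂y = −n_y/n_z = 0.25046.
|∇z| = √(a²+b²) = 0.25068, so dip δ = arctan(0.25068) = 14.07°.
True thickness = vertical thickness × cos δ = 18 × cos 14.07° = 17.5 m.

17.5 m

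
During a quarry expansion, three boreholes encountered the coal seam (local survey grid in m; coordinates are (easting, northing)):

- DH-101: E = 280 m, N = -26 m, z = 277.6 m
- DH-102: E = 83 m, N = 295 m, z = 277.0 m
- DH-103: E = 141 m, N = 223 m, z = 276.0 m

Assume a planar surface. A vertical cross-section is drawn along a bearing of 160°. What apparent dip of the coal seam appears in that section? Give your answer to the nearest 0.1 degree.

Let the plane be z = a·E + b·N + c.
DH-102−DH-101: −197a + 321b = −0.6;  DH-103−DH-101: −139a + 249b = −1.6.
Solving gives a = −0.08214, b = −0.05228.
Unit vector along 160° is (sin 160°, cos 160°) = (0.3420, -0.9397).
Slope in that direction = a·(0.3420) + b·(-0.9397) = 0.02103.
Apparent dip = arctan|0.02103| = 1.2° (true dip is 5.6°, so apparent ≤ true as expected).

1.2°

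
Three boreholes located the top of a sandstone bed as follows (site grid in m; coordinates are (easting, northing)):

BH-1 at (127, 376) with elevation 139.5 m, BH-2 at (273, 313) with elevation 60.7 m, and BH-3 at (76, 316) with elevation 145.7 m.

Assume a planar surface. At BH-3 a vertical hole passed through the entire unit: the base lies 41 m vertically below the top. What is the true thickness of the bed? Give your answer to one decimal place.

Two edge vectors: BH-1→BH-2 = (146, -63, -78.8), BH-1→BH-3 = (-51, -60, 6.2).
Normal n = (BH-1→BH-2) × (BH-1→BH-3) = (-5118.6, 3113.6, -11973).
So ∂z/∂E = −n_x/n_z = −0.42751 and ∂z/∂N = −n_y/n_z = 0.26005.
|∇z| = √(a²+b²) = 0.50039, so dip δ = arctan(0.50039) = 26.58°.
True thickness = vertical thickness × cos δ = 41 × cos 26.58° = 36.7 m.

36.7 m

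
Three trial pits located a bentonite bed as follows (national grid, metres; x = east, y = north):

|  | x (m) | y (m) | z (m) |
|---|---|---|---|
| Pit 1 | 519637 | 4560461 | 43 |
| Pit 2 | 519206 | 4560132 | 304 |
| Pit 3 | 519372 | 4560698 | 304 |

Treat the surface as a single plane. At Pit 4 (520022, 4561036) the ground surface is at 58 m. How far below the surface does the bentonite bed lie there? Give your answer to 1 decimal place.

Two edge vectors: Pit 1→Pit 2 = (-431, -329, 261), Pit 1→Pit 3 = (-265, 237, 261).
Normal n = (Pit 1→Pit 2) × (Pit 1→Pit 3) = (-147726, 43326, -189332).
So ∂z/∂x = −n_x/n_z = −0.780248452 and ∂z/∂y = −n_y/n_z = 0.228836119.
Intercept c from Pit 1: 43 + 405445.97 − 1043598.19 = −638109.23.
At (520022, 4561036): z_contact = −405746.36 + 1043729.77 − 638109.23 = -125.81 m.
Depth below ground = 58 − (-125.81) = 183.8 m.

183.8 m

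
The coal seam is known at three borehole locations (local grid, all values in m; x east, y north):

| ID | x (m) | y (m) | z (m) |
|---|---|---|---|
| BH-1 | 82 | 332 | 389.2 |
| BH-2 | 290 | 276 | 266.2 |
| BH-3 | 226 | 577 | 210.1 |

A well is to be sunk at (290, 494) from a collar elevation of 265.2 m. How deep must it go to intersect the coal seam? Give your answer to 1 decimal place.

71.2 m

Let the plane be z = a·x + b·y + c.
BH-2−BH-1: 208a − 56b = −123;  BH-3−BH-1: 144a + 245b = −179.1.
Solving gives a = −0.68048, b = −0.33107.
Then c = 389.2 − a·82 − b·332 = 554.91.
At (290, 494): z_contact = −197.34 − 163.55 + 554.91 = 194.03 m.
Depth below ground = 265.2 − 194.03 = 71.2 m.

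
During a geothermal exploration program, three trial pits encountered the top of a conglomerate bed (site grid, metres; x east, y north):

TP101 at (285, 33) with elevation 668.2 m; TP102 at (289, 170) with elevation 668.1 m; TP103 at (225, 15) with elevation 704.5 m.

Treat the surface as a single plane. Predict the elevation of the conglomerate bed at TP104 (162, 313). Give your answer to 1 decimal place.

Two edge vectors: TP101→TP102 = (4, 137, -0.1), TP101→TP103 = (-60, -18, 36.3).
Normal n = (TP101→TP102) × (TP101→TP103) = (4971.3, -139.2, 8148).
So ∂z/∂x = −n_x/n_z = −0.61013 and ∂z/∂y = −n_y/n_z = 0.01708.
Intercept c from TP101: 668.2 + 173.89 − 0.56 = 841.52.
At (162, 313): z = −98.8 + 5.3 + 841.52 = 748.0 m.

748.0 m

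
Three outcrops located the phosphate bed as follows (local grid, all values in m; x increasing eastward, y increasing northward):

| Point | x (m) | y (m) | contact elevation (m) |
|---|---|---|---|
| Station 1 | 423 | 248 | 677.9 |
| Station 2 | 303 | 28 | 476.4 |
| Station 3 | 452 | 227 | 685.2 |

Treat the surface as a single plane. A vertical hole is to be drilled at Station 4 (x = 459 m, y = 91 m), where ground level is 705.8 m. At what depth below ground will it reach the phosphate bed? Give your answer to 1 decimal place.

91.9 m

Let the plane be z = a·x + b·y + c.
Station 2−Station 1: −120a − 220b = −201.5;  Station 3−Station 1: 29a − 21b = 7.3.
Solving gives a = 0.65590, b = 0.55815.
Then c = 677.9 − a·423 − b·248 = 262.03.
At (459, 91): z_contact = 301.06 + 50.79 + 262.03 = 613.88 m.
Depth below ground = 705.8 − 613.88 = 91.9 m.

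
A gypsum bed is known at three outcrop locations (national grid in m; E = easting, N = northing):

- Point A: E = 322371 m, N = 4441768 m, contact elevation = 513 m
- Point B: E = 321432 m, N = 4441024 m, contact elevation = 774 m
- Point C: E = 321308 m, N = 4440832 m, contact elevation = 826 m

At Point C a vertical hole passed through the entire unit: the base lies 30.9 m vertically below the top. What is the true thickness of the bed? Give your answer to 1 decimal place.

30.1 m

Let the plane be z = a·E + b·N + c.
Point B−Point A: −939a − 744b = 261;  Point C−Point A: −1063a − 936b = 313.
Solving gives a = −0.12977, b = −0.18702.
|∇z| = √(a²+b²) = 0.22764, so dip δ = arctan(0.22764) = 12.82°.
True thickness = vertical thickness × cos δ = 30.9 × cos 12.82° = 30.1 m.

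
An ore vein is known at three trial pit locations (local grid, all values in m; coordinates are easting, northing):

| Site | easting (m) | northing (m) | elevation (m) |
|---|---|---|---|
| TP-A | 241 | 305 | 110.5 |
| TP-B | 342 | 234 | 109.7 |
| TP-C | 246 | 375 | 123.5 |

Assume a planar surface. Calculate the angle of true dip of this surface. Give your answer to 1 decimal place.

Let the plane be z = a·easting + b·northing + c.
TP-B−TP-A: 101a − 71b = −0.8;  TP-C−TP-A: 5a + 70b = 13.
Solving gives a = 0.11677, b = 0.17737.
Gradient magnitude |∇z| = √(a² + b²) = √(0.01363 + 0.03146) = 0.21236.
True dip = arctan(0.21236) = 12.0°, dipping toward SSW (azimuth ≈ 213°).

12.0°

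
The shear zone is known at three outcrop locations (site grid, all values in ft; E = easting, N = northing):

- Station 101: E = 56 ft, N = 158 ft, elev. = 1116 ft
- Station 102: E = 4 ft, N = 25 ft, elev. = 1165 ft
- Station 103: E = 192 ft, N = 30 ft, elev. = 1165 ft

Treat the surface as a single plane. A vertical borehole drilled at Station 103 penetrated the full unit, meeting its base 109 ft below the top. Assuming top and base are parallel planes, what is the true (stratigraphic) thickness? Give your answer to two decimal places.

Let the plane be z = a·E + b·N + c.
Station 102−Station 101: −52a − 133b = 49;  Station 103−Station 101: 136a − 128b = 49.
Solving gives a = 0.00990, b = −0.37229.
|∇z| = √(a²+b²) = 0.37242, so dip δ = arctan(0.37242) = 20.43°.
True thickness = vertical thickness × cos δ = 109 × cos 20.43° = 102.15 ft.

102.15 ft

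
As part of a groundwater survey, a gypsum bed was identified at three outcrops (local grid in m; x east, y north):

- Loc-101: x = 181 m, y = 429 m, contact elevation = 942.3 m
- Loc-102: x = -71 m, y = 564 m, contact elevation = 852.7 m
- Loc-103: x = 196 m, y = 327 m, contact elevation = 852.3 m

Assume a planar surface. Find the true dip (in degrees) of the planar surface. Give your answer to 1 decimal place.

53.6°

Let the plane be z = a·x + b·y + c.
Loc-102−Loc-101: −252a + 135b = −89.6;  Loc-103−Loc-101: 15a − 102b = −90.
Solving gives a = 0.89908, b = 1.01457.
Gradient magnitude |∇z| = √(a² + b²) = √(0.80834 + 1.02935) = 1.35561.
True dip = arctan(1.35561) = 53.6°, dipping toward SW (azimuth ≈ 222°).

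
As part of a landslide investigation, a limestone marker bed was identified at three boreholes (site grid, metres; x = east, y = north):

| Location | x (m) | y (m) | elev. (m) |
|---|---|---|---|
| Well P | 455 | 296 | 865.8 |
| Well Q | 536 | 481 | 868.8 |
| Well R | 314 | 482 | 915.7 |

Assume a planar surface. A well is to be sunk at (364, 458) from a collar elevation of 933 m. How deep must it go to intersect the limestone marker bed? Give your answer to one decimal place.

Let the plane be z = a·x + b·y + c.
Well Q−Well P: 81a + 185b = 3;  Well R−Well P: −141a + 186b = 49.9.
Solving gives a = −0.21077, b = 0.10850.
Then c = 865.8 − a·455 − b·296 = 929.59.
At (364, 458): z_contact = −76.72 + 49.69 + 929.59 = 902.56 m.
Depth below ground = 933 − 902.56 = 30.4 m.

30.4 m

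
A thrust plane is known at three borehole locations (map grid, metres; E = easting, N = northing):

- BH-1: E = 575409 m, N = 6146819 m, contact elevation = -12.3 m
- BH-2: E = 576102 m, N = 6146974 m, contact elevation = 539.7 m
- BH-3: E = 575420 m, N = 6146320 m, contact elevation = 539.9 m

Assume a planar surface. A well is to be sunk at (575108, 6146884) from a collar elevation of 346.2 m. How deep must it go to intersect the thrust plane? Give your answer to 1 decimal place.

Two edge vectors: BH-1→BH-2 = (693, 155, 552), BH-1→BH-3 = (11, -499, 552.2).
Normal n = (BH-1→BH-2) × (BH-1→BH-3) = (361039, -376602.6, -347512).
So ∂z/∂E = −n_x/n_z = 1.038925275 and ∂z/∂N = −n_y/n_z = −1.083711066.
Intercept c from BH-1: -12.3 − 597806.95 + 6661375.77 = 6063556.52.
At (575108, 6146884): z_contact = 597494.24 − 6661446.21 + 6063556.52 = -395.46 m.
Depth below ground = 346.2 − (-395.46) = 741.7 m.

741.7 m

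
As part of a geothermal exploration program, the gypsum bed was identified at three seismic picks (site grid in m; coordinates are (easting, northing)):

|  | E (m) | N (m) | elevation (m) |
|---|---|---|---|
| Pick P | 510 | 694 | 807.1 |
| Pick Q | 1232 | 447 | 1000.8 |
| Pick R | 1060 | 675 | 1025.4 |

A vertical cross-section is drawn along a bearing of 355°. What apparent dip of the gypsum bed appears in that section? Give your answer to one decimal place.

Two edge vectors: Pick P→Pick Q = (722, -247, 193.7), Pick P→Pick R = (550, -19, 218.3).
Normal n = (Pick P→Pick Q) × (Pick P→Pick R) = (-50239.8, -51077.6, 122132).
So ∂z/∂E = −n_x/n_z = 0.41136 and ∂z/∂N = −n_y/n_z = 0.41822.
Unit vector along 355° is (sin 355°, cos 355°) = (-0.0872, 0.9962).
Slope in that direction = a·(-0.0872) + b·(0.9962) = 0.38077.
Apparent dip = arctan|0.38077| = 20.8° (true dip is 30.4°, so apparent ≤ true as expected).

20.8°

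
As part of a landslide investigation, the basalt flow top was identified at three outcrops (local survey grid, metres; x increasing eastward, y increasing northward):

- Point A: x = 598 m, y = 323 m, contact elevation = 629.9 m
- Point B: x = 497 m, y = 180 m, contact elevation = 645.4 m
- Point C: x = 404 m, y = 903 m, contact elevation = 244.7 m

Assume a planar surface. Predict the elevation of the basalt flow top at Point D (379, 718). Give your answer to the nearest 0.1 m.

321.2 m

Let the plane be z = a·x + b·y + c.
Point B−Point A: −101a − 143b = 15.5;  Point C−Point A: −194a + 580b = −385.2.
Solving gives a = 0.53397, b = −0.48553.
Then c = 629.9 − a·598 − b·323 = 467.41.
At (379, 718): z = 202.4 − 348.6 + 467.41 = 321.2 m.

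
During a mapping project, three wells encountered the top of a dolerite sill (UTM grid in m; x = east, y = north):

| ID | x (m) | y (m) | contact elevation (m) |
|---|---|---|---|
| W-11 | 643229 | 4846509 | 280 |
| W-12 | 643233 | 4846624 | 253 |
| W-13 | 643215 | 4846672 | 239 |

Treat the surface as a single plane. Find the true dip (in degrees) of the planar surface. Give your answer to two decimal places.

15.48°

Let the plane be z = a·x + b·y + c.
W-12−W-11: 4a + 115b = −27;  W-13−W-11: −14a + 163b = −41.
Solving gives a = 0.13882, b = −0.23961.
Gradient magnitude |∇z| = √(a² + b²) = √(0.01927 + 0.05741) = 0.27692.
True dip = arctan(0.27692) = 15.48°, dipping toward NNW (azimuth ≈ 330°).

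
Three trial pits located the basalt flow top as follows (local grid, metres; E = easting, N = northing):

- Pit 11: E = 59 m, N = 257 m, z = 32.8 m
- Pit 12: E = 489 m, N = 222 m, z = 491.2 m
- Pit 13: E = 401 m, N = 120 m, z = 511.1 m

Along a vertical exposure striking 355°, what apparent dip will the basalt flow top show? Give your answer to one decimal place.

Two edge vectors: Pit 11→Pit 12 = (430, -35, 458.4), Pit 11→Pit 13 = (342, -137, 478.3).
Normal n = (Pit 11→Pit 12) × (Pit 11→Pit 13) = (46060.3, -48896.2, -46940).
So ∂z/∂E = −n_x/n_z = 0.98126 and ∂z/∂N = −n_y/n_z = −1.04167.
Unit vector along 355° is (sin 355°, cos 355°) = (-0.0872, 0.9962).
Slope in that direction = a·(-0.0872) + b·(0.9962) = −1.12323.
Apparent dip = arctan|1.12323| = 48.3° (true dip is 55.1°, so apparent ≤ true as expected).

48.3°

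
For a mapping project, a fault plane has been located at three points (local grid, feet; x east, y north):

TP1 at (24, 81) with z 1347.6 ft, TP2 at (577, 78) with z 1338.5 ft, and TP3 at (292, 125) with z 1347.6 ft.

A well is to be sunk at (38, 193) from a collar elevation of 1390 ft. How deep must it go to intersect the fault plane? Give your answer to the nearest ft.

Two edge vectors: TP1→TP2 = (553, -3, -9.1), TP1→TP3 = (268, 44, 0).
Normal n = (TP1→TP2) × (TP1→TP3) = (400.4, -2438.8, 25136).
So ∂z/∂x = −n_x/n_z = −0.01593 and ∂z/∂y = −n_y/n_z = 0.09702.
Intercept c from TP1: 1347.6 + 0.38 − 7.86 = 1340.12.
At (38, 193): z_contact = −0.6 + 18.7 + 1340.12 = 1358.2 ft.
Depth below ground = 1390 − 1358.2 = 32 ft.

32 ft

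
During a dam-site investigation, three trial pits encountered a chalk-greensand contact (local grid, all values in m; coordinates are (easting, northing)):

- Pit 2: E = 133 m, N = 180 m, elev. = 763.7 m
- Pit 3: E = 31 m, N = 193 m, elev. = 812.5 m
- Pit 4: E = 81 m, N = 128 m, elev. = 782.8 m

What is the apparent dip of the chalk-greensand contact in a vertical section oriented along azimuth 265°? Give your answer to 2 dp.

Let the plane be z = a·E + b·N + c.
Pit 3−Pit 2: −102a + 13b = 48.8;  Pit 4−Pit 2: −52a − 52b = 19.1.
Solving gives a = −0.46587, b = 0.09856.
Unit vector along 265° is (sin 265°, cos 265°) = (-0.9962, -0.0872).
Slope in that direction = a·(-0.9962) + b·(-0.0872) = 0.45551.
Apparent dip = arctan|0.45551| = 24.49° (true dip is 25.5°, so apparent ≤ true as expected).

24.49°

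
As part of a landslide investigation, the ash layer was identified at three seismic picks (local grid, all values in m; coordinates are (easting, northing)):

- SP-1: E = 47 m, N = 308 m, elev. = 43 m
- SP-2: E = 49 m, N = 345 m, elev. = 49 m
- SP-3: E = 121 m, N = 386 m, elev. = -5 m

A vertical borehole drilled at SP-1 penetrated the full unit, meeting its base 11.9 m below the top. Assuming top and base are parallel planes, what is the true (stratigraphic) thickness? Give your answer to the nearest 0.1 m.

8.9 m

Two edge vectors: SP-1→SP-2 = (2, 37, 6), SP-1→SP-3 = (74, 78, -48).
Normal n = (SP-1→SP-2) × (SP-1→SP-3) = (-2244, 540, -2582).
So ∂z/∂E = −n_x/n_z = −0.86909 and ∂z/∂N = −n_y/n_z = 0.20914.
|∇z| = √(a²+b²) = 0.89390, so dip δ = arctan(0.89390) = 41.79°.
True thickness = vertical thickness × cos δ = 11.9 × cos 41.79° = 8.9 m.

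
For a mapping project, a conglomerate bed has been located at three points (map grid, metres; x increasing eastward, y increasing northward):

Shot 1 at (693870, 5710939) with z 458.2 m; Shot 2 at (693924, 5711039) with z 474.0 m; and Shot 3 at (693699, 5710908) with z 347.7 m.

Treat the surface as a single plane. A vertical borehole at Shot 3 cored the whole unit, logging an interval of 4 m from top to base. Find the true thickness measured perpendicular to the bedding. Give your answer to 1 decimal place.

Two edge vectors: Shot 1→Shot 2 = (54, 100, 15.8), Shot 1→Shot 3 = (-171, -31, -110.5).
Normal n = (Shot 1→Shot 2) × (Shot 1→Shot 3) = (-10560.2, 3265.2, 15426).
So ∂z/∂x = −n_x/n_z = 0.68457 and ∂z/∂y = −n_y/n_z = −0.21167.
|∇z| = √(a²+b²) = 0.71655, so dip δ = arctan(0.71655) = 35.62°.
True thickness = vertical thickness × cos δ = 4 × cos 35.62° = 3.3 m.

3.3 m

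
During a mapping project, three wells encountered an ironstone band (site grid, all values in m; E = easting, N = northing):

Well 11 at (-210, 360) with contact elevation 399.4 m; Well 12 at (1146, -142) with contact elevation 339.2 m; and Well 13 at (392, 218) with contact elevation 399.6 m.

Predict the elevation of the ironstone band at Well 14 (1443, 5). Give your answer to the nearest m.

412 m

Let the plane be z = a·E + b·N + c.
Well 12−Well 11: 1356a − 502b = −60.2;  Well 13−Well 11: 602a − 142b = 0.2.
Solving gives a = 0.07887, b = 0.33298.
Then c = 399.4 − a·-210 − b·360 = 296.09.
At (1443, 5): z = 113.8 + 1.7 + 296.09 = 411.6 m.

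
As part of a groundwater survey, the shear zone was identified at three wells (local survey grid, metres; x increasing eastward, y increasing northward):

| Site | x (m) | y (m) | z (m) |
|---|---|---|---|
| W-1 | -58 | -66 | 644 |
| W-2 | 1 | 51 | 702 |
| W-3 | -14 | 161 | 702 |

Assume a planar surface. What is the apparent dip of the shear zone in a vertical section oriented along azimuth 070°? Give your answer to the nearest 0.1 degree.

37.4°

Two edge vectors: W-1→W-2 = (59, 117, 58), W-1→W-3 = (44, 227, 58).
Normal n = (W-1→W-2) × (W-1→W-3) = (-6380, -870, 8245).
So ∂z/∂x = −n_x/n_z = 0.77380 and ∂z/∂y = −n_y/n_z = 0.10552.
Unit vector along 070° is (sin 70°, cos 70°) = (0.9397, 0.3420).
Slope in that direction = a·(0.9397) + b·(0.3420) = 0.76323.
Apparent dip = arctan|0.76323| = 37.4° (true dip is 38.0°, so apparent ≤ true as expected).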